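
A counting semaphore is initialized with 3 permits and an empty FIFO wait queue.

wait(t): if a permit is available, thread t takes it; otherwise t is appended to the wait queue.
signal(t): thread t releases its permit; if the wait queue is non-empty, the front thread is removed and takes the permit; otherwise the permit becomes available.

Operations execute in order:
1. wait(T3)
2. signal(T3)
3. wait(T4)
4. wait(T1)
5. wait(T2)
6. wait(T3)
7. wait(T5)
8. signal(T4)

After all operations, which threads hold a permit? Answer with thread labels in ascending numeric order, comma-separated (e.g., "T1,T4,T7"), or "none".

Step 1: wait(T3) -> count=2 queue=[] holders={T3}
Step 2: signal(T3) -> count=3 queue=[] holders={none}
Step 3: wait(T4) -> count=2 queue=[] holders={T4}
Step 4: wait(T1) -> count=1 queue=[] holders={T1,T4}
Step 5: wait(T2) -> count=0 queue=[] holders={T1,T2,T4}
Step 6: wait(T3) -> count=0 queue=[T3] holders={T1,T2,T4}
Step 7: wait(T5) -> count=0 queue=[T3,T5] holders={T1,T2,T4}
Step 8: signal(T4) -> count=0 queue=[T5] holders={T1,T2,T3}
Final holders: T1,T2,T3

Answer: T1,T2,T3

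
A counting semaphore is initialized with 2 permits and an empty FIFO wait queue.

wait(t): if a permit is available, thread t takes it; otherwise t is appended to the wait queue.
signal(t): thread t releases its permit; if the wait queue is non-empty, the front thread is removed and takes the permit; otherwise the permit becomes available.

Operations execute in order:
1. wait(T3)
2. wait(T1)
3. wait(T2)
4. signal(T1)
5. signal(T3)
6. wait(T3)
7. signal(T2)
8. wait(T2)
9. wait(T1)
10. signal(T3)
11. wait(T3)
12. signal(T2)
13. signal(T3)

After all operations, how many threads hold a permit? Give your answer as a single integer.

Answer: 1

Derivation:
Step 1: wait(T3) -> count=1 queue=[] holders={T3}
Step 2: wait(T1) -> count=0 queue=[] holders={T1,T3}
Step 3: wait(T2) -> count=0 queue=[T2] holders={T1,T3}
Step 4: signal(T1) -> count=0 queue=[] holders={T2,T3}
Step 5: signal(T3) -> count=1 queue=[] holders={T2}
Step 6: wait(T3) -> count=0 queue=[] holders={T2,T3}
Step 7: signal(T2) -> count=1 queue=[] holders={T3}
Step 8: wait(T2) -> count=0 queue=[] holders={T2,T3}
Step 9: wait(T1) -> count=0 queue=[T1] holders={T2,T3}
Step 10: signal(T3) -> count=0 queue=[] holders={T1,T2}
Step 11: wait(T3) -> count=0 queue=[T3] holders={T1,T2}
Step 12: signal(T2) -> count=0 queue=[] holders={T1,T3}
Step 13: signal(T3) -> count=1 queue=[] holders={T1}
Final holders: {T1} -> 1 thread(s)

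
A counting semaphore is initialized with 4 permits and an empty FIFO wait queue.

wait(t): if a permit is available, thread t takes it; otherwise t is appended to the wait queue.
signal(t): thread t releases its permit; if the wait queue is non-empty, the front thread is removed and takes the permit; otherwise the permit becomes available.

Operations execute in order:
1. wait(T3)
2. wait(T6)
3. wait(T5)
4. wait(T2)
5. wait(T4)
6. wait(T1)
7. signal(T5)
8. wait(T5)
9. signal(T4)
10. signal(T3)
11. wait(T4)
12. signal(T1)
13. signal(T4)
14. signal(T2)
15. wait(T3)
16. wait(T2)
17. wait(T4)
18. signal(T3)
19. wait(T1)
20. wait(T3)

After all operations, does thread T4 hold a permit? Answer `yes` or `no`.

Step 1: wait(T3) -> count=3 queue=[] holders={T3}
Step 2: wait(T6) -> count=2 queue=[] holders={T3,T6}
Step 3: wait(T5) -> count=1 queue=[] holders={T3,T5,T6}
Step 4: wait(T2) -> count=0 queue=[] holders={T2,T3,T5,T6}
Step 5: wait(T4) -> count=0 queue=[T4] holders={T2,T3,T5,T6}
Step 6: wait(T1) -> count=0 queue=[T4,T1] holders={T2,T3,T5,T6}
Step 7: signal(T5) -> count=0 queue=[T1] holders={T2,T3,T4,T6}
Step 8: wait(T5) -> count=0 queue=[T1,T5] holders={T2,T3,T4,T6}
Step 9: signal(T4) -> count=0 queue=[T5] holders={T1,T2,T3,T6}
Step 10: signal(T3) -> count=0 queue=[] holders={T1,T2,T5,T6}
Step 11: wait(T4) -> count=0 queue=[T4] holders={T1,T2,T5,T6}
Step 12: signal(T1) -> count=0 queue=[] holders={T2,T4,T5,T6}
Step 13: signal(T4) -> count=1 queue=[] holders={T2,T5,T6}
Step 14: signal(T2) -> count=2 queue=[] holders={T5,T6}
Step 15: wait(T3) -> count=1 queue=[] holders={T3,T5,T6}
Step 16: wait(T2) -> count=0 queue=[] holders={T2,T3,T5,T6}
Step 17: wait(T4) -> count=0 queue=[T4] holders={T2,T3,T5,T6}
Step 18: signal(T3) -> count=0 queue=[] holders={T2,T4,T5,T6}
Step 19: wait(T1) -> count=0 queue=[T1] holders={T2,T4,T5,T6}
Step 20: wait(T3) -> count=0 queue=[T1,T3] holders={T2,T4,T5,T6}
Final holders: {T2,T4,T5,T6} -> T4 in holders

Answer: yes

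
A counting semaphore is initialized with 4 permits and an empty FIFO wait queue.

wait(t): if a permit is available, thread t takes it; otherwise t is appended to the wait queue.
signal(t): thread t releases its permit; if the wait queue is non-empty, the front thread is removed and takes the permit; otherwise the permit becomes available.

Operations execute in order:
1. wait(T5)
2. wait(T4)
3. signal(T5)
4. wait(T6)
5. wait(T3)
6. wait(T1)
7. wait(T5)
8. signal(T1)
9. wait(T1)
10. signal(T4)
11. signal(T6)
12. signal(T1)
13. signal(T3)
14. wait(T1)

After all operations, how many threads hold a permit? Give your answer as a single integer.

Answer: 2

Derivation:
Step 1: wait(T5) -> count=3 queue=[] holders={T5}
Step 2: wait(T4) -> count=2 queue=[] holders={T4,T5}
Step 3: signal(T5) -> count=3 queue=[] holders={T4}
Step 4: wait(T6) -> count=2 queue=[] holders={T4,T6}
Step 5: wait(T3) -> count=1 queue=[] holders={T3,T4,T6}
Step 6: wait(T1) -> count=0 queue=[] holders={T1,T3,T4,T6}
Step 7: wait(T5) -> count=0 queue=[T5] holders={T1,T3,T4,T6}
Step 8: signal(T1) -> count=0 queue=[] holders={T3,T4,T5,T6}
Step 9: wait(T1) -> count=0 queue=[T1] holders={T3,T4,T5,T6}
Step 10: signal(T4) -> count=0 queue=[] holders={T1,T3,T5,T6}
Step 11: signal(T6) -> count=1 queue=[] holders={T1,T3,T5}
Step 12: signal(T1) -> count=2 queue=[] holders={T3,T5}
Step 13: signal(T3) -> count=3 queue=[] holders={T5}
Step 14: wait(T1) -> count=2 queue=[] holders={T1,T5}
Final holders: {T1,T5} -> 2 thread(s)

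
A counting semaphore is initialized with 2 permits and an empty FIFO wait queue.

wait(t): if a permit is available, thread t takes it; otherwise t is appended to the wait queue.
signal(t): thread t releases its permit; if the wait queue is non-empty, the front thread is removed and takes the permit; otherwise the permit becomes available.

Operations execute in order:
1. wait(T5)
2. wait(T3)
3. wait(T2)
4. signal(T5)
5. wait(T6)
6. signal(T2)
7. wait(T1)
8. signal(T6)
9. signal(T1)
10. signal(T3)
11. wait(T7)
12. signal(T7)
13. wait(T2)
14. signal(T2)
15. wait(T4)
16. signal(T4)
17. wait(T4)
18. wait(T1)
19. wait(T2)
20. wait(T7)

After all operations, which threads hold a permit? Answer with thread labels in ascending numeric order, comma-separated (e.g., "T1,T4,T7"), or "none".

Answer: T1,T4

Derivation:
Step 1: wait(T5) -> count=1 queue=[] holders={T5}
Step 2: wait(T3) -> count=0 queue=[] holders={T3,T5}
Step 3: wait(T2) -> count=0 queue=[T2] holders={T3,T5}
Step 4: signal(T5) -> count=0 queue=[] holders={T2,T3}
Step 5: wait(T6) -> count=0 queue=[T6] holders={T2,T3}
Step 6: signal(T2) -> count=0 queue=[] holders={T3,T6}
Step 7: wait(T1) -> count=0 queue=[T1] holders={T3,T6}
Step 8: signal(T6) -> count=0 queue=[] holders={T1,T3}
Step 9: signal(T1) -> count=1 queue=[] holders={T3}
Step 10: signal(T3) -> count=2 queue=[] holders={none}
Step 11: wait(T7) -> count=1 queue=[] holders={T7}
Step 12: signal(T7) -> count=2 queue=[] holders={none}
Step 13: wait(T2) -> count=1 queue=[] holders={T2}
Step 14: signal(T2) -> count=2 queue=[] holders={none}
Step 15: wait(T4) -> count=1 queue=[] holders={T4}
Step 16: signal(T4) -> count=2 queue=[] holders={none}
Step 17: wait(T4) -> count=1 queue=[] holders={T4}
Step 18: wait(T1) -> count=0 queue=[] holders={T1,T4}
Step 19: wait(T2) -> count=0 queue=[T2] holders={T1,T4}
Step 20: wait(T7) -> count=0 queue=[T2,T7] holders={T1,T4}
Final holders: T1,T4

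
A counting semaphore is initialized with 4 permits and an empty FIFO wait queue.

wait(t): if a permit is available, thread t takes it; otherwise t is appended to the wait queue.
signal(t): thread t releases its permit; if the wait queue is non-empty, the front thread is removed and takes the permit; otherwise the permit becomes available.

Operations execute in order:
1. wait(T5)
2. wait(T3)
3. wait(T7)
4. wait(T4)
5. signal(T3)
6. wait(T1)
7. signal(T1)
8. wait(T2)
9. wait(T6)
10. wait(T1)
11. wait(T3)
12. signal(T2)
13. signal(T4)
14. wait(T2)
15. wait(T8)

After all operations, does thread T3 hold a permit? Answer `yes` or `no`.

Step 1: wait(T5) -> count=3 queue=[] holders={T5}
Step 2: wait(T3) -> count=2 queue=[] holders={T3,T5}
Step 3: wait(T7) -> count=1 queue=[] holders={T3,T5,T7}
Step 4: wait(T4) -> count=0 queue=[] holders={T3,T4,T5,T7}
Step 5: signal(T3) -> count=1 queue=[] holders={T4,T5,T7}
Step 6: wait(T1) -> count=0 queue=[] holders={T1,T4,T5,T7}
Step 7: signal(T1) -> count=1 queue=[] holders={T4,T5,T7}
Step 8: wait(T2) -> count=0 queue=[] holders={T2,T4,T5,T7}
Step 9: wait(T6) -> count=0 queue=[T6] holders={T2,T4,T5,T7}
Step 10: wait(T1) -> count=0 queue=[T6,T1] holders={T2,T4,T5,T7}
Step 11: wait(T3) -> count=0 queue=[T6,T1,T3] holders={T2,T4,T5,T7}
Step 12: signal(T2) -> count=0 queue=[T1,T3] holders={T4,T5,T6,T7}
Step 13: signal(T4) -> count=0 queue=[T3] holders={T1,T5,T6,T7}
Step 14: wait(T2) -> count=0 queue=[T3,T2] holders={T1,T5,T6,T7}
Step 15: wait(T8) -> count=0 queue=[T3,T2,T8] holders={T1,T5,T6,T7}
Final holders: {T1,T5,T6,T7} -> T3 not in holders

Answer: no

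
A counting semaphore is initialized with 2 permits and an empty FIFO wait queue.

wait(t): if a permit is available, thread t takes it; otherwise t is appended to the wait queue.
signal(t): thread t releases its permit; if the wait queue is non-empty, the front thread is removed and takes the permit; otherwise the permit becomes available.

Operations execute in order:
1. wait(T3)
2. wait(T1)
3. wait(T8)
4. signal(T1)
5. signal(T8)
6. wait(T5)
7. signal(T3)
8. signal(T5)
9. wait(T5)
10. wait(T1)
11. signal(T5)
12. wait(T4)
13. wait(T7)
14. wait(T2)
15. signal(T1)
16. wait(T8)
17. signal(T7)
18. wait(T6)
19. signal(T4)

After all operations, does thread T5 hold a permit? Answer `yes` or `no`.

Step 1: wait(T3) -> count=1 queue=[] holders={T3}
Step 2: wait(T1) -> count=0 queue=[] holders={T1,T3}
Step 3: wait(T8) -> count=0 queue=[T8] holders={T1,T3}
Step 4: signal(T1) -> count=0 queue=[] holders={T3,T8}
Step 5: signal(T8) -> count=1 queue=[] holders={T3}
Step 6: wait(T5) -> count=0 queue=[] holders={T3,T5}
Step 7: signal(T3) -> count=1 queue=[] holders={T5}
Step 8: signal(T5) -> count=2 queue=[] holders={none}
Step 9: wait(T5) -> count=1 queue=[] holders={T5}
Step 10: wait(T1) -> count=0 queue=[] holders={T1,T5}
Step 11: signal(T5) -> count=1 queue=[] holders={T1}
Step 12: wait(T4) -> count=0 queue=[] holders={T1,T4}
Step 13: wait(T7) -> count=0 queue=[T7] holders={T1,T4}
Step 14: wait(T2) -> count=0 queue=[T7,T2] holders={T1,T4}
Step 15: signal(T1) -> count=0 queue=[T2] holders={T4,T7}
Step 16: wait(T8) -> count=0 queue=[T2,T8] holders={T4,T7}
Step 17: signal(T7) -> count=0 queue=[T8] holders={T2,T4}
Step 18: wait(T6) -> count=0 queue=[T8,T6] holders={T2,T4}
Step 19: signal(T4) -> count=0 queue=[T6] holders={T2,T8}
Final holders: {T2,T8} -> T5 not in holders

Answer: no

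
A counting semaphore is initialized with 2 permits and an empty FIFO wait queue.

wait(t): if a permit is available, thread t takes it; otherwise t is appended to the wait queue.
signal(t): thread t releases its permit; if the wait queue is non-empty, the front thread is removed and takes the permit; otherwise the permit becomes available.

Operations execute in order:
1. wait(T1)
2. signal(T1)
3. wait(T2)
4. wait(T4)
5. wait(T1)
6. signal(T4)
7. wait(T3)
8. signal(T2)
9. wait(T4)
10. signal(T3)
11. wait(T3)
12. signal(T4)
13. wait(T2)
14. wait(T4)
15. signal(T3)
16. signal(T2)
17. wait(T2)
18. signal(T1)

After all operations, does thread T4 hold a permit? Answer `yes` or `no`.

Answer: yes

Derivation:
Step 1: wait(T1) -> count=1 queue=[] holders={T1}
Step 2: signal(T1) -> count=2 queue=[] holders={none}
Step 3: wait(T2) -> count=1 queue=[] holders={T2}
Step 4: wait(T4) -> count=0 queue=[] holders={T2,T4}
Step 5: wait(T1) -> count=0 queue=[T1] holders={T2,T4}
Step 6: signal(T4) -> count=0 queue=[] holders={T1,T2}
Step 7: wait(T3) -> count=0 queue=[T3] holders={T1,T2}
Step 8: signal(T2) -> count=0 queue=[] holders={T1,T3}
Step 9: wait(T4) -> count=0 queue=[T4] holders={T1,T3}
Step 10: signal(T3) -> count=0 queue=[] holders={T1,T4}
Step 11: wait(T3) -> count=0 queue=[T3] holders={T1,T4}
Step 12: signal(T4) -> count=0 queue=[] holders={T1,T3}
Step 13: wait(T2) -> count=0 queue=[T2] holders={T1,T3}
Step 14: wait(T4) -> count=0 queue=[T2,T4] holders={T1,T3}
Step 15: signal(T3) -> count=0 queue=[T4] holders={T1,T2}
Step 16: signal(T2) -> count=0 queue=[] holders={T1,T4}
Step 17: wait(T2) -> count=0 queue=[T2] holders={T1,T4}
Step 18: signal(T1) -> count=0 queue=[] holders={T2,T4}
Final holders: {T2,T4} -> T4 in holders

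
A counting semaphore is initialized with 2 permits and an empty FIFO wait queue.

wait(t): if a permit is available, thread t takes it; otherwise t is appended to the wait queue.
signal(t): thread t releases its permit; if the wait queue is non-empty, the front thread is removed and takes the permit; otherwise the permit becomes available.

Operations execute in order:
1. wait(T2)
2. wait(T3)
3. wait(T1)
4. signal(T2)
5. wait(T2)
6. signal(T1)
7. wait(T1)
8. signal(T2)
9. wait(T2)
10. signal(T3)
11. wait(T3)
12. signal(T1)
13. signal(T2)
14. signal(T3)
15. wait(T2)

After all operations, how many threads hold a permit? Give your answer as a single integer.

Step 1: wait(T2) -> count=1 queue=[] holders={T2}
Step 2: wait(T3) -> count=0 queue=[] holders={T2,T3}
Step 3: wait(T1) -> count=0 queue=[T1] holders={T2,T3}
Step 4: signal(T2) -> count=0 queue=[] holders={T1,T3}
Step 5: wait(T2) -> count=0 queue=[T2] holders={T1,T3}
Step 6: signal(T1) -> count=0 queue=[] holders={T2,T3}
Step 7: wait(T1) -> count=0 queue=[T1] holders={T2,T3}
Step 8: signal(T2) -> count=0 queue=[] holders={T1,T3}
Step 9: wait(T2) -> count=0 queue=[T2] holders={T1,T3}
Step 10: signal(T3) -> count=0 queue=[] holders={T1,T2}
Step 11: wait(T3) -> count=0 queue=[T3] holders={T1,T2}
Step 12: signal(T1) -> count=0 queue=[] holders={T2,T3}
Step 13: signal(T2) -> count=1 queue=[] holders={T3}
Step 14: signal(T3) -> count=2 queue=[] holders={none}
Step 15: wait(T2) -> count=1 queue=[] holders={T2}
Final holders: {T2} -> 1 thread(s)

Answer: 1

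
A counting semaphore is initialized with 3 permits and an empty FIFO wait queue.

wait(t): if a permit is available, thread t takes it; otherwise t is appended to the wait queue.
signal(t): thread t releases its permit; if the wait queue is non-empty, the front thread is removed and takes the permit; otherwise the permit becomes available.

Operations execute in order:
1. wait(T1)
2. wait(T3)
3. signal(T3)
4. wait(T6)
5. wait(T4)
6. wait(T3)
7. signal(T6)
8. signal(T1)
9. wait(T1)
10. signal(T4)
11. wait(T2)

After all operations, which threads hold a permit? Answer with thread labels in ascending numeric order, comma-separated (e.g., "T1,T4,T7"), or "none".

Step 1: wait(T1) -> count=2 queue=[] holders={T1}
Step 2: wait(T3) -> count=1 queue=[] holders={T1,T3}
Step 3: signal(T3) -> count=2 queue=[] holders={T1}
Step 4: wait(T6) -> count=1 queue=[] holders={T1,T6}
Step 5: wait(T4) -> count=0 queue=[] holders={T1,T4,T6}
Step 6: wait(T3) -> count=0 queue=[T3] holders={T1,T4,T6}
Step 7: signal(T6) -> count=0 queue=[] holders={T1,T3,T4}
Step 8: signal(T1) -> count=1 queue=[] holders={T3,T4}
Step 9: wait(T1) -> count=0 queue=[] holders={T1,T3,T4}
Step 10: signal(T4) -> count=1 queue=[] holders={T1,T3}
Step 11: wait(T2) -> count=0 queue=[] holders={T1,T2,T3}
Final holders: T1,T2,T3

Answer: T1,T2,T3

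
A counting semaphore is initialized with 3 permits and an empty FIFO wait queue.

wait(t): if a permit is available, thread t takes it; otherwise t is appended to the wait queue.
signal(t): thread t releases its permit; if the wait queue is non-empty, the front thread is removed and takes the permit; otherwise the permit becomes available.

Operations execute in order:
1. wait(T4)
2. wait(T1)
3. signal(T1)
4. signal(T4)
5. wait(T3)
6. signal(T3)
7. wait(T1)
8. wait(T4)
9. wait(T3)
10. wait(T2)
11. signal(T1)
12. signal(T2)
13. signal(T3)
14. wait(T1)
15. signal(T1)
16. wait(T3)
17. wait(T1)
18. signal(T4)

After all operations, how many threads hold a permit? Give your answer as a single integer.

Step 1: wait(T4) -> count=2 queue=[] holders={T4}
Step 2: wait(T1) -> count=1 queue=[] holders={T1,T4}
Step 3: signal(T1) -> count=2 queue=[] holders={T4}
Step 4: signal(T4) -> count=3 queue=[] holders={none}
Step 5: wait(T3) -> count=2 queue=[] holders={T3}
Step 6: signal(T3) -> count=3 queue=[] holders={none}
Step 7: wait(T1) -> count=2 queue=[] holders={T1}
Step 8: wait(T4) -> count=1 queue=[] holders={T1,T4}
Step 9: wait(T3) -> count=0 queue=[] holders={T1,T3,T4}
Step 10: wait(T2) -> count=0 queue=[T2] holders={T1,T3,T4}
Step 11: signal(T1) -> count=0 queue=[] holders={T2,T3,T4}
Step 12: signal(T2) -> count=1 queue=[] holders={T3,T4}
Step 13: signal(T3) -> count=2 queue=[] holders={T4}
Step 14: wait(T1) -> count=1 queue=[] holders={T1,T4}
Step 15: signal(T1) -> count=2 queue=[] holders={T4}
Step 16: wait(T3) -> count=1 queue=[] holders={T3,T4}
Step 17: wait(T1) -> count=0 queue=[] holders={T1,T3,T4}
Step 18: signal(T4) -> count=1 queue=[] holders={T1,T3}
Final holders: {T1,T3} -> 2 thread(s)

Answer: 2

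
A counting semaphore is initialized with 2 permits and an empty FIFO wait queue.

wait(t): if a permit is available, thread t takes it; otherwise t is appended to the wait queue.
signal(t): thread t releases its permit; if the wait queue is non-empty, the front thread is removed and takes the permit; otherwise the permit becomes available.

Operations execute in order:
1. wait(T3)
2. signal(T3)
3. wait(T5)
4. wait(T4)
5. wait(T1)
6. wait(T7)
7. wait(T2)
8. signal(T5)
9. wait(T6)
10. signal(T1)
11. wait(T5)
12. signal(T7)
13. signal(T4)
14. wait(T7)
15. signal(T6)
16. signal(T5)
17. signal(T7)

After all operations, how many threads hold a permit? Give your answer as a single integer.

Step 1: wait(T3) -> count=1 queue=[] holders={T3}
Step 2: signal(T3) -> count=2 queue=[] holders={none}
Step 3: wait(T5) -> count=1 queue=[] holders={T5}
Step 4: wait(T4) -> count=0 queue=[] holders={T4,T5}
Step 5: wait(T1) -> count=0 queue=[T1] holders={T4,T5}
Step 6: wait(T7) -> count=0 queue=[T1,T7] holders={T4,T5}
Step 7: wait(T2) -> count=0 queue=[T1,T7,T2] holders={T4,T5}
Step 8: signal(T5) -> count=0 queue=[T7,T2] holders={T1,T4}
Step 9: wait(T6) -> count=0 queue=[T7,T2,T6] holders={T1,T4}
Step 10: signal(T1) -> count=0 queue=[T2,T6] holders={T4,T7}
Step 11: wait(T5) -> count=0 queue=[T2,T6,T5] holders={T4,T7}
Step 12: signal(T7) -> count=0 queue=[T6,T5] holders={T2,T4}
Step 13: signal(T4) -> count=0 queue=[T5] holders={T2,T6}
Step 14: wait(T7) -> count=0 queue=[T5,T7] holders={T2,T6}
Step 15: signal(T6) -> count=0 queue=[T7] holders={T2,T5}
Step 16: signal(T5) -> count=0 queue=[] holders={T2,T7}
Step 17: signal(T7) -> count=1 queue=[] holders={T2}
Final holders: {T2} -> 1 thread(s)

Answer: 1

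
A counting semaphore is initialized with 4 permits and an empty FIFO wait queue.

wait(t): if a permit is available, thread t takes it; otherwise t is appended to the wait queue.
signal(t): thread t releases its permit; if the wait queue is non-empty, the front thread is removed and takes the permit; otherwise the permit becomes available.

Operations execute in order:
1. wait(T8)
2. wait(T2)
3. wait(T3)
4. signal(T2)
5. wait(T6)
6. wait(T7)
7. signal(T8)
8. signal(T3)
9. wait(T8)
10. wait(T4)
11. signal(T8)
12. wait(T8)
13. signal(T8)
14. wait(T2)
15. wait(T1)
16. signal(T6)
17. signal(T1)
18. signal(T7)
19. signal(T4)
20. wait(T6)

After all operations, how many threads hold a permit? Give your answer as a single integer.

Step 1: wait(T8) -> count=3 queue=[] holders={T8}
Step 2: wait(T2) -> count=2 queue=[] holders={T2,T8}
Step 3: wait(T3) -> count=1 queue=[] holders={T2,T3,T8}
Step 4: signal(T2) -> count=2 queue=[] holders={T3,T8}
Step 5: wait(T6) -> count=1 queue=[] holders={T3,T6,T8}
Step 6: wait(T7) -> count=0 queue=[] holders={T3,T6,T7,T8}
Step 7: signal(T8) -> count=1 queue=[] holders={T3,T6,T7}
Step 8: signal(T3) -> count=2 queue=[] holders={T6,T7}
Step 9: wait(T8) -> count=1 queue=[] holders={T6,T7,T8}
Step 10: wait(T4) -> count=0 queue=[] holders={T4,T6,T7,T8}
Step 11: signal(T8) -> count=1 queue=[] holders={T4,T6,T7}
Step 12: wait(T8) -> count=0 queue=[] holders={T4,T6,T7,T8}
Step 13: signal(T8) -> count=1 queue=[] holders={T4,T6,T7}
Step 14: wait(T2) -> count=0 queue=[] holders={T2,T4,T6,T7}
Step 15: wait(T1) -> count=0 queue=[T1] holders={T2,T4,T6,T7}
Step 16: signal(T6) -> count=0 queue=[] holders={T1,T2,T4,T7}
Step 17: signal(T1) -> count=1 queue=[] holders={T2,T4,T7}
Step 18: signal(T7) -> count=2 queue=[] holders={T2,T4}
Step 19: signal(T4) -> count=3 queue=[] holders={T2}
Step 20: wait(T6) -> count=2 queue=[] holders={T2,T6}
Final holders: {T2,T6} -> 2 thread(s)

Answer: 2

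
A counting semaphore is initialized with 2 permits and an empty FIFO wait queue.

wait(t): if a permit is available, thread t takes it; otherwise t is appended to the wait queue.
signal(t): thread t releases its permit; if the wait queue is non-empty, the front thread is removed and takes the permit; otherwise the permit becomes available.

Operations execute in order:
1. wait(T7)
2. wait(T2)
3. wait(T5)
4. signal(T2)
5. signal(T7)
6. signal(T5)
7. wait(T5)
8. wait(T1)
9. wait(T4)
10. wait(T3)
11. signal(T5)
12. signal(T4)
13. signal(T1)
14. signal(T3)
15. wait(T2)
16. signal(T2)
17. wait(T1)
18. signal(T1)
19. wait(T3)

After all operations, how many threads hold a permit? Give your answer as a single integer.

Answer: 1

Derivation:
Step 1: wait(T7) -> count=1 queue=[] holders={T7}
Step 2: wait(T2) -> count=0 queue=[] holders={T2,T7}
Step 3: wait(T5) -> count=0 queue=[T5] holders={T2,T7}
Step 4: signal(T2) -> count=0 queue=[] holders={T5,T7}
Step 5: signal(T7) -> count=1 queue=[] holders={T5}
Step 6: signal(T5) -> count=2 queue=[] holders={none}
Step 7: wait(T5) -> count=1 queue=[] holders={T5}
Step 8: wait(T1) -> count=0 queue=[] holders={T1,T5}
Step 9: wait(T4) -> count=0 queue=[T4] holders={T1,T5}
Step 10: wait(T3) -> count=0 queue=[T4,T3] holders={T1,T5}
Step 11: signal(T5) -> count=0 queue=[T3] holders={T1,T4}
Step 12: signal(T4) -> count=0 queue=[] holders={T1,T3}
Step 13: signal(T1) -> count=1 queue=[] holders={T3}
Step 14: signal(T3) -> count=2 queue=[] holders={none}
Step 15: wait(T2) -> count=1 queue=[] holders={T2}
Step 16: signal(T2) -> count=2 queue=[] holders={none}
Step 17: wait(T1) -> count=1 queue=[] holders={T1}
Step 18: signal(T1) -> count=2 queue=[] holders={none}
Step 19: wait(T3) -> count=1 queue=[] holders={T3}
Final holders: {T3} -> 1 thread(s)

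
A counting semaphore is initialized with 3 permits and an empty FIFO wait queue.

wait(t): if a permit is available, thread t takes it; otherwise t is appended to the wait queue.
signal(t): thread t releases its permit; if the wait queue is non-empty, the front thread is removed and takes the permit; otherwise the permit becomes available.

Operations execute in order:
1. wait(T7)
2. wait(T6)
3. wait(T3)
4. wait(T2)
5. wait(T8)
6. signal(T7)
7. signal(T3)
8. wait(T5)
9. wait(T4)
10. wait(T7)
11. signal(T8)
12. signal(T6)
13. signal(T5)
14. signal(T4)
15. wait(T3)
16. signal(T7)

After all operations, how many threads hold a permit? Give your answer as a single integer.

Answer: 2

Derivation:
Step 1: wait(T7) -> count=2 queue=[] holders={T7}
Step 2: wait(T6) -> count=1 queue=[] holders={T6,T7}
Step 3: wait(T3) -> count=0 queue=[] holders={T3,T6,T7}
Step 4: wait(T2) -> count=0 queue=[T2] holders={T3,T6,T7}
Step 5: wait(T8) -> count=0 queue=[T2,T8] holders={T3,T6,T7}
Step 6: signal(T7) -> count=0 queue=[T8] holders={T2,T3,T6}
Step 7: signal(T3) -> count=0 queue=[] holders={T2,T6,T8}
Step 8: wait(T5) -> count=0 queue=[T5] holders={T2,T6,T8}
Step 9: wait(T4) -> count=0 queue=[T5,T4] holders={T2,T6,T8}
Step 10: wait(T7) -> count=0 queue=[T5,T4,T7] holders={T2,T6,T8}
Step 11: signal(T8) -> count=0 queue=[T4,T7] holders={T2,T5,T6}
Step 12: signal(T6) -> count=0 queue=[T7] holders={T2,T4,T5}
Step 13: signal(T5) -> count=0 queue=[] holders={T2,T4,T7}
Step 14: signal(T4) -> count=1 queue=[] holders={T2,T7}
Step 15: wait(T3) -> count=0 queue=[] holders={T2,T3,T7}
Step 16: signal(T7) -> count=1 queue=[] holders={T2,T3}
Final holders: {T2,T3} -> 2 thread(s)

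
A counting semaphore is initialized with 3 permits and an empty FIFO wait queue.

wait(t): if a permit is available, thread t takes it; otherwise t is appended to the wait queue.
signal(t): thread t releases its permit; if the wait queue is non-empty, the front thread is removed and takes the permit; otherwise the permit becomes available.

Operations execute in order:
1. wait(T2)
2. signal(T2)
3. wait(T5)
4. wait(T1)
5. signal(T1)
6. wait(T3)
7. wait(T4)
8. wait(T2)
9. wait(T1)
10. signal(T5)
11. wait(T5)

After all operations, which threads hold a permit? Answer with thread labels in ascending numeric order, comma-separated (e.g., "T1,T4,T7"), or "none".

Answer: T2,T3,T4

Derivation:
Step 1: wait(T2) -> count=2 queue=[] holders={T2}
Step 2: signal(T2) -> count=3 queue=[] holders={none}
Step 3: wait(T5) -> count=2 queue=[] holders={T5}
Step 4: wait(T1) -> count=1 queue=[] holders={T1,T5}
Step 5: signal(T1) -> count=2 queue=[] holders={T5}
Step 6: wait(T3) -> count=1 queue=[] holders={T3,T5}
Step 7: wait(T4) -> count=0 queue=[] holders={T3,T4,T5}
Step 8: wait(T2) -> count=0 queue=[T2] holders={T3,T4,T5}
Step 9: wait(T1) -> count=0 queue=[T2,T1] holders={T3,T4,T5}
Step 10: signal(T5) -> count=0 queue=[T1] holders={T2,T3,T4}
Step 11: wait(T5) -> count=0 queue=[T1,T5] holders={T2,T3,T4}
Final holders: T2,T3,T4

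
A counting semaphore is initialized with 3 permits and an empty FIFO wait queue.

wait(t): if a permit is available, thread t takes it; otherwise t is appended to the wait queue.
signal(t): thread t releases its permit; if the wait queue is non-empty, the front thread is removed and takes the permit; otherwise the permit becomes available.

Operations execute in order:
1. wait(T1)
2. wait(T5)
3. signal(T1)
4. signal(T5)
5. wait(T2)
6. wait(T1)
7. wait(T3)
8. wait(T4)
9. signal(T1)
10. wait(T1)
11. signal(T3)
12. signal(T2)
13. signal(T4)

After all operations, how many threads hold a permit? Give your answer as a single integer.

Step 1: wait(T1) -> count=2 queue=[] holders={T1}
Step 2: wait(T5) -> count=1 queue=[] holders={T1,T5}
Step 3: signal(T1) -> count=2 queue=[] holders={T5}
Step 4: signal(T5) -> count=3 queue=[] holders={none}
Step 5: wait(T2) -> count=2 queue=[] holders={T2}
Step 6: wait(T1) -> count=1 queue=[] holders={T1,T2}
Step 7: wait(T3) -> count=0 queue=[] holders={T1,T2,T3}
Step 8: wait(T4) -> count=0 queue=[T4] holders={T1,T2,T3}
Step 9: signal(T1) -> count=0 queue=[] holders={T2,T3,T4}
Step 10: wait(T1) -> count=0 queue=[T1] holders={T2,T3,T4}
Step 11: signal(T3) -> count=0 queue=[] holders={T1,T2,T4}
Step 12: signal(T2) -> count=1 queue=[] holders={T1,T4}
Step 13: signal(T4) -> count=2 queue=[] holders={T1}
Final holders: {T1} -> 1 thread(s)

Answer: 1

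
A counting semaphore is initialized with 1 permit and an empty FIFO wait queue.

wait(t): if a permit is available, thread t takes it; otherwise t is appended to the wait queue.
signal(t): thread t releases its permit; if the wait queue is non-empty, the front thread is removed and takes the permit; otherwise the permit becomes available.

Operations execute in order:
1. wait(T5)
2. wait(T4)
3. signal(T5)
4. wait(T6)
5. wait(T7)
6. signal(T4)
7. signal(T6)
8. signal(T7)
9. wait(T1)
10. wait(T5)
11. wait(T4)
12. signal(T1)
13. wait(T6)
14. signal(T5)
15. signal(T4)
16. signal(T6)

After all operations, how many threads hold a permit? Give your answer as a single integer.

Answer: 0

Derivation:
Step 1: wait(T5) -> count=0 queue=[] holders={T5}
Step 2: wait(T4) -> count=0 queue=[T4] holders={T5}
Step 3: signal(T5) -> count=0 queue=[] holders={T4}
Step 4: wait(T6) -> count=0 queue=[T6] holders={T4}
Step 5: wait(T7) -> count=0 queue=[T6,T7] holders={T4}
Step 6: signal(T4) -> count=0 queue=[T7] holders={T6}
Step 7: signal(T6) -> count=0 queue=[] holders={T7}
Step 8: signal(T7) -> count=1 queue=[] holders={none}
Step 9: wait(T1) -> count=0 queue=[] holders={T1}
Step 10: wait(T5) -> count=0 queue=[T5] holders={T1}
Step 11: wait(T4) -> count=0 queue=[T5,T4] holders={T1}
Step 12: signal(T1) -> count=0 queue=[T4] holders={T5}
Step 13: wait(T6) -> count=0 queue=[T4,T6] holders={T5}
Step 14: signal(T5) -> count=0 queue=[T6] holders={T4}
Step 15: signal(T4) -> count=0 queue=[] holders={T6}
Step 16: signal(T6) -> count=1 queue=[] holders={none}
Final holders: {none} -> 0 thread(s)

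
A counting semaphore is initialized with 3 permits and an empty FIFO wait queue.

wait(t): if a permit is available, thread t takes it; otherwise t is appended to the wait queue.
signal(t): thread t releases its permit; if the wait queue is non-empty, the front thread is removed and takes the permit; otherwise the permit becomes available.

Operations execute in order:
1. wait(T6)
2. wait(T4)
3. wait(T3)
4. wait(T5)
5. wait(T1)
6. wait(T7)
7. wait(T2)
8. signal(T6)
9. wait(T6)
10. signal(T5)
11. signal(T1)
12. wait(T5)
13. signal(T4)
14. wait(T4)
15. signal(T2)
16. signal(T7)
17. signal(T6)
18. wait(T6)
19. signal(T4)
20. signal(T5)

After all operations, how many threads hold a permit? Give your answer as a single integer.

Step 1: wait(T6) -> count=2 queue=[] holders={T6}
Step 2: wait(T4) -> count=1 queue=[] holders={T4,T6}
Step 3: wait(T3) -> count=0 queue=[] holders={T3,T4,T6}
Step 4: wait(T5) -> count=0 queue=[T5] holders={T3,T4,T6}
Step 5: wait(T1) -> count=0 queue=[T5,T1] holders={T3,T4,T6}
Step 6: wait(T7) -> count=0 queue=[T5,T1,T7] holders={T3,T4,T6}
Step 7: wait(T2) -> count=0 queue=[T5,T1,T7,T2] holders={T3,T4,T6}
Step 8: signal(T6) -> count=0 queue=[T1,T7,T2] holders={T3,T4,T5}
Step 9: wait(T6) -> count=0 queue=[T1,T7,T2,T6] holders={T3,T4,T5}
Step 10: signal(T5) -> count=0 queue=[T7,T2,T6] holders={T1,T3,T4}
Step 11: signal(T1) -> count=0 queue=[T2,T6] holders={T3,T4,T7}
Step 12: wait(T5) -> count=0 queue=[T2,T6,T5] holders={T3,T4,T7}
Step 13: signal(T4) -> count=0 queue=[T6,T5] holders={T2,T3,T7}
Step 14: wait(T4) -> count=0 queue=[T6,T5,T4] holders={T2,T3,T7}
Step 15: signal(T2) -> count=0 queue=[T5,T4] holders={T3,T6,T7}
Step 16: signal(T7) -> count=0 queue=[T4] holders={T3,T5,T6}
Step 17: signal(T6) -> count=0 queue=[] holders={T3,T4,T5}
Step 18: wait(T6) -> count=0 queue=[T6] holders={T3,T4,T5}
Step 19: signal(T4) -> count=0 queue=[] holders={T3,T5,T6}
Step 20: signal(T5) -> count=1 queue=[] holders={T3,T6}
Final holders: {T3,T6} -> 2 thread(s)

Answer: 2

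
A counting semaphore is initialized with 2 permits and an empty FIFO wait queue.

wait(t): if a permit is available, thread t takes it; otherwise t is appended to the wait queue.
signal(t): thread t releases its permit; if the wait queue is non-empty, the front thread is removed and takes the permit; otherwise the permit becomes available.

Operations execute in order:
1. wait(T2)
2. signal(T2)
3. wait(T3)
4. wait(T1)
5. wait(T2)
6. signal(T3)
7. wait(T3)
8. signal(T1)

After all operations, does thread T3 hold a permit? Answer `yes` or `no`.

Step 1: wait(T2) -> count=1 queue=[] holders={T2}
Step 2: signal(T2) -> count=2 queue=[] holders={none}
Step 3: wait(T3) -> count=1 queue=[] holders={T3}
Step 4: wait(T1) -> count=0 queue=[] holders={T1,T3}
Step 5: wait(T2) -> count=0 queue=[T2] holders={T1,T3}
Step 6: signal(T3) -> count=0 queue=[] holders={T1,T2}
Step 7: wait(T3) -> count=0 queue=[T3] holders={T1,T2}
Step 8: signal(T1) -> count=0 queue=[] holders={T2,T3}
Final holders: {T2,T3} -> T3 in holders

Answer: yes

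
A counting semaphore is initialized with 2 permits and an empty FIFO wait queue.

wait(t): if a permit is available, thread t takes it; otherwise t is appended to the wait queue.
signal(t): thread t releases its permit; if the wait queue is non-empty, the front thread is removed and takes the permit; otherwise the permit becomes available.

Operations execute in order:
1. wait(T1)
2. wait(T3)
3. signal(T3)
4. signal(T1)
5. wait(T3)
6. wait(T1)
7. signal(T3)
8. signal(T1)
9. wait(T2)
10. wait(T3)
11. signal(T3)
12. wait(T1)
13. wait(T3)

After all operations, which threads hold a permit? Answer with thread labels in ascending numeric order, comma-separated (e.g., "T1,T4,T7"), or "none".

Step 1: wait(T1) -> count=1 queue=[] holders={T1}
Step 2: wait(T3) -> count=0 queue=[] holders={T1,T3}
Step 3: signal(T3) -> count=1 queue=[] holders={T1}
Step 4: signal(T1) -> count=2 queue=[] holders={none}
Step 5: wait(T3) -> count=1 queue=[] holders={T3}
Step 6: wait(T1) -> count=0 queue=[] holders={T1,T3}
Step 7: signal(T3) -> count=1 queue=[] holders={T1}
Step 8: signal(T1) -> count=2 queue=[] holders={none}
Step 9: wait(T2) -> count=1 queue=[] holders={T2}
Step 10: wait(T3) -> count=0 queue=[] holders={T2,T3}
Step 11: signal(T3) -> count=1 queue=[] holders={T2}
Step 12: wait(T1) -> count=0 queue=[] holders={T1,T2}
Step 13: wait(T3) -> count=0 queue=[T3] holders={T1,T2}
Final holders: T1,T2

Answer: T1,T2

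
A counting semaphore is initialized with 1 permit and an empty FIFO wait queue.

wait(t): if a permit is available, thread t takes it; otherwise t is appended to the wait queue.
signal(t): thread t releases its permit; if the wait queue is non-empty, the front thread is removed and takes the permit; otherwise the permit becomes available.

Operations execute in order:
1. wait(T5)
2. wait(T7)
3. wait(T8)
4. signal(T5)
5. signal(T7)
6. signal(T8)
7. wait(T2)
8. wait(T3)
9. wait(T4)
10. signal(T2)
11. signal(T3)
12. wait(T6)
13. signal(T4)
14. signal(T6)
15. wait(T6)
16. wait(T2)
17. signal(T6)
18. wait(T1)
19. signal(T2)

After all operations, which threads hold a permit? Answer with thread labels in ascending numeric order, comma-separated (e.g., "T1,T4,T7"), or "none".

Answer: T1

Derivation:
Step 1: wait(T5) -> count=0 queue=[] holders={T5}
Step 2: wait(T7) -> count=0 queue=[T7] holders={T5}
Step 3: wait(T8) -> count=0 queue=[T7,T8] holders={T5}
Step 4: signal(T5) -> count=0 queue=[T8] holders={T7}
Step 5: signal(T7) -> count=0 queue=[] holders={T8}
Step 6: signal(T8) -> count=1 queue=[] holders={none}
Step 7: wait(T2) -> count=0 queue=[] holders={T2}
Step 8: wait(T3) -> count=0 queue=[T3] holders={T2}
Step 9: wait(T4) -> count=0 queue=[T3,T4] holders={T2}
Step 10: signal(T2) -> count=0 queue=[T4] holders={T3}
Step 11: signal(T3) -> count=0 queue=[] holders={T4}
Step 12: wait(T6) -> count=0 queue=[T6] holders={T4}
Step 13: signal(T4) -> count=0 queue=[] holders={T6}
Step 14: signal(T6) -> count=1 queue=[] holders={none}
Step 15: wait(T6) -> count=0 queue=[] holders={T6}
Step 16: wait(T2) -> count=0 queue=[T2] holders={T6}
Step 17: signal(T6) -> count=0 queue=[] holders={T2}
Step 18: wait(T1) -> count=0 queue=[T1] holders={T2}
Step 19: signal(T2) -> count=0 queue=[] holders={T1}
Final holders: T1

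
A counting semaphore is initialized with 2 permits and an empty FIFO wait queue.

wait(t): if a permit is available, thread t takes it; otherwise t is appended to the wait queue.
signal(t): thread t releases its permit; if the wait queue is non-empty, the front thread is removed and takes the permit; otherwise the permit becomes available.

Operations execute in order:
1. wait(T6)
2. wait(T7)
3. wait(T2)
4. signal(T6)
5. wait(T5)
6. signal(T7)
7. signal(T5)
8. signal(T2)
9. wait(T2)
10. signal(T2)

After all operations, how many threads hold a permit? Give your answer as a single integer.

Step 1: wait(T6) -> count=1 queue=[] holders={T6}
Step 2: wait(T7) -> count=0 queue=[] holders={T6,T7}
Step 3: wait(T2) -> count=0 queue=[T2] holders={T6,T7}
Step 4: signal(T6) -> count=0 queue=[] holders={T2,T7}
Step 5: wait(T5) -> count=0 queue=[T5] holders={T2,T7}
Step 6: signal(T7) -> count=0 queue=[] holders={T2,T5}
Step 7: signal(T5) -> count=1 queue=[] holders={T2}
Step 8: signal(T2) -> count=2 queue=[] holders={none}
Step 9: wait(T2) -> count=1 queue=[] holders={T2}
Step 10: signal(T2) -> count=2 queue=[] holders={none}
Final holders: {none} -> 0 thread(s)

Answer: 0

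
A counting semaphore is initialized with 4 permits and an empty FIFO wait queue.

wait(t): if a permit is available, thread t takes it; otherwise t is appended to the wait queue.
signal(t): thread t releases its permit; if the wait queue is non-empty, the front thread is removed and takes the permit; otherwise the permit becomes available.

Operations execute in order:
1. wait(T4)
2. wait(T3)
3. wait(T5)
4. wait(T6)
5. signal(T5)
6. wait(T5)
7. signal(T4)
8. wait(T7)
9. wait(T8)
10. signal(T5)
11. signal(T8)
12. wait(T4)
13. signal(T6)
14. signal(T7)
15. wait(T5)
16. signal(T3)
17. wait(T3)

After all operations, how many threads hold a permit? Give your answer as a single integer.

Answer: 3

Derivation:
Step 1: wait(T4) -> count=3 queue=[] holders={T4}
Step 2: wait(T3) -> count=2 queue=[] holders={T3,T4}
Step 3: wait(T5) -> count=1 queue=[] holders={T3,T4,T5}
Step 4: wait(T6) -> count=0 queue=[] holders={T3,T4,T5,T6}
Step 5: signal(T5) -> count=1 queue=[] holders={T3,T4,T6}
Step 6: wait(T5) -> count=0 queue=[] holders={T3,T4,T5,T6}
Step 7: signal(T4) -> count=1 queue=[] holders={T3,T5,T6}
Step 8: wait(T7) -> count=0 queue=[] holders={T3,T5,T6,T7}
Step 9: wait(T8) -> count=0 queue=[T8] holders={T3,T5,T6,T7}
Step 10: signal(T5) -> count=0 queue=[] holders={T3,T6,T7,T8}
Step 11: signal(T8) -> count=1 queue=[] holders={T3,T6,T7}
Step 12: wait(T4) -> count=0 queue=[] holders={T3,T4,T6,T7}
Step 13: signal(T6) -> count=1 queue=[] holders={T3,T4,T7}
Step 14: signal(T7) -> count=2 queue=[] holders={T3,T4}
Step 15: wait(T5) -> count=1 queue=[] holders={T3,T4,T5}
Step 16: signal(T3) -> count=2 queue=[] holders={T4,T5}
Step 17: wait(T3) -> count=1 queue=[] holders={T3,T4,T5}
Final holders: {T3,T4,T5} -> 3 thread(s)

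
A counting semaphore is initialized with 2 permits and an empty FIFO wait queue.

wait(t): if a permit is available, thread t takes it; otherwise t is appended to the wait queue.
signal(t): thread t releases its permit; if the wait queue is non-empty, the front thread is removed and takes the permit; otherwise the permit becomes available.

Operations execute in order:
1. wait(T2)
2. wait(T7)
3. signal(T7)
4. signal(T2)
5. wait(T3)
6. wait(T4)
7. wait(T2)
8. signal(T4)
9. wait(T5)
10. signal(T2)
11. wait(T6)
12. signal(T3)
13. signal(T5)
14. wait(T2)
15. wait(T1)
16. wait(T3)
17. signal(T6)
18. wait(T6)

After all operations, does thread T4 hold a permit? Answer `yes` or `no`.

Answer: no

Derivation:
Step 1: wait(T2) -> count=1 queue=[] holders={T2}
Step 2: wait(T7) -> count=0 queue=[] holders={T2,T7}
Step 3: signal(T7) -> count=1 queue=[] holders={T2}
Step 4: signal(T2) -> count=2 queue=[] holders={none}
Step 5: wait(T3) -> count=1 queue=[] holders={T3}
Step 6: wait(T4) -> count=0 queue=[] holders={T3,T4}
Step 7: wait(T2) -> count=0 queue=[T2] holders={T3,T4}
Step 8: signal(T4) -> count=0 queue=[] holders={T2,T3}
Step 9: wait(T5) -> count=0 queue=[T5] holders={T2,T3}
Step 10: signal(T2) -> count=0 queue=[] holders={T3,T5}
Step 11: wait(T6) -> count=0 queue=[T6] holders={T3,T5}
Step 12: signal(T3) -> count=0 queue=[] holders={T5,T6}
Step 13: signal(T5) -> count=1 queue=[] holders={T6}
Step 14: wait(T2) -> count=0 queue=[] holders={T2,T6}
Step 15: wait(T1) -> count=0 queue=[T1] holders={T2,T6}
Step 16: wait(T3) -> count=0 queue=[T1,T3] holders={T2,T6}
Step 17: signal(T6) -> count=0 queue=[T3] holders={T1,T2}
Step 18: wait(T6) -> count=0 queue=[T3,T6] holders={T1,T2}
Final holders: {T1,T2} -> T4 not in holders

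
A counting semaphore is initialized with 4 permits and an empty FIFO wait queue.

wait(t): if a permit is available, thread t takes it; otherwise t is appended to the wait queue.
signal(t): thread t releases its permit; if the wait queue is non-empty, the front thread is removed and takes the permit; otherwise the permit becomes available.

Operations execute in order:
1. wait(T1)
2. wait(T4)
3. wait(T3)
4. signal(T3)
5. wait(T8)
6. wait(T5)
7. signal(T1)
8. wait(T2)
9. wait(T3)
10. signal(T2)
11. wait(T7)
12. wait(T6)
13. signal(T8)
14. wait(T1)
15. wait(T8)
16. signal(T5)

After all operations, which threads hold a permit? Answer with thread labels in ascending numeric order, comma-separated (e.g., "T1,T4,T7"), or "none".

Step 1: wait(T1) -> count=3 queue=[] holders={T1}
Step 2: wait(T4) -> count=2 queue=[] holders={T1,T4}
Step 3: wait(T3) -> count=1 queue=[] holders={T1,T3,T4}
Step 4: signal(T3) -> count=2 queue=[] holders={T1,T4}
Step 5: wait(T8) -> count=1 queue=[] holders={T1,T4,T8}
Step 6: wait(T5) -> count=0 queue=[] holders={T1,T4,T5,T8}
Step 7: signal(T1) -> count=1 queue=[] holders={T4,T5,T8}
Step 8: wait(T2) -> count=0 queue=[] holders={T2,T4,T5,T8}
Step 9: wait(T3) -> count=0 queue=[T3] holders={T2,T4,T5,T8}
Step 10: signal(T2) -> count=0 queue=[] holders={T3,T4,T5,T8}
Step 11: wait(T7) -> count=0 queue=[T7] holders={T3,T4,T5,T8}
Step 12: wait(T6) -> count=0 queue=[T7,T6] holders={T3,T4,T5,T8}
Step 13: signal(T8) -> count=0 queue=[T6] holders={T3,T4,T5,T7}
Step 14: wait(T1) -> count=0 queue=[T6,T1] holders={T3,T4,T5,T7}
Step 15: wait(T8) -> count=0 queue=[T6,T1,T8] holders={T3,T4,T5,T7}
Step 16: signal(T5) -> count=0 queue=[T1,T8] holders={T3,T4,T6,T7}
Final holders: T3,T4,T6,T7

Answer: T3,T4,T6,T7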